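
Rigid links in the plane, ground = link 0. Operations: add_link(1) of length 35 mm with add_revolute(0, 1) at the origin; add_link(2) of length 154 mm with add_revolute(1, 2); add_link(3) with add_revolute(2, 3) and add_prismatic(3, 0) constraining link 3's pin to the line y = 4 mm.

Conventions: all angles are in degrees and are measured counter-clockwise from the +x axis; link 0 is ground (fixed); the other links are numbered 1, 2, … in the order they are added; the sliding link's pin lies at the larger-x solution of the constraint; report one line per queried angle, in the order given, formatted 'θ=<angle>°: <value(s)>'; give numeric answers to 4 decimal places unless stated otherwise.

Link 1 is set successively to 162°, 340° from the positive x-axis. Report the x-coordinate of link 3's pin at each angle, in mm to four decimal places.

geometry: r = 35 mm, L = 154 mm, e = 4 mm
θ=162°: crank pin P = (r cos θ, r sin θ) = (-33.286978, 10.815595)
θ=162°: h = r sin θ − e = 10.815595 − 4 = 6.815595
θ=162°: x = r cos θ + √(L² − h²) = -33.286978 + 153.849107 = 120.562129
θ=340°: crank pin P = (r cos θ, r sin θ) = (32.889242, -11.970705)
θ=340°: h = r sin θ − e = -11.970705 − 4 = -15.970705
θ=340°: x = r cos θ + √(L² − h²) = 32.889242 + 153.169633 = 186.058875

θ=162°: 120.5621
θ=340°: 186.0589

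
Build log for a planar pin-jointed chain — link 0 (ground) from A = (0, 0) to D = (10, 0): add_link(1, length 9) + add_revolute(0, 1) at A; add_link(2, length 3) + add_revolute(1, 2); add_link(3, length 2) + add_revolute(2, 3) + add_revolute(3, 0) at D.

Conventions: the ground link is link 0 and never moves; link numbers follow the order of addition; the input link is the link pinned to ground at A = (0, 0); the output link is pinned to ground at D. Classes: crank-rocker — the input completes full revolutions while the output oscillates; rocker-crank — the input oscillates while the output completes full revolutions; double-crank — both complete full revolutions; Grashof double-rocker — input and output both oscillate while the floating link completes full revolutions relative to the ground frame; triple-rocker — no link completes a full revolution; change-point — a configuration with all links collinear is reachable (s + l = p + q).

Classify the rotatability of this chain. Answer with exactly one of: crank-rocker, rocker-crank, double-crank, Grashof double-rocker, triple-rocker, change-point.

lengths: ground=10, input=9, coupler=3, output=2
sorted: s=2 (shortest), l=10 (longest), p+q=12
s + l = 12 vs p + q = 12
s + l = p + q → change-point (collinear configuration reachable)

change-point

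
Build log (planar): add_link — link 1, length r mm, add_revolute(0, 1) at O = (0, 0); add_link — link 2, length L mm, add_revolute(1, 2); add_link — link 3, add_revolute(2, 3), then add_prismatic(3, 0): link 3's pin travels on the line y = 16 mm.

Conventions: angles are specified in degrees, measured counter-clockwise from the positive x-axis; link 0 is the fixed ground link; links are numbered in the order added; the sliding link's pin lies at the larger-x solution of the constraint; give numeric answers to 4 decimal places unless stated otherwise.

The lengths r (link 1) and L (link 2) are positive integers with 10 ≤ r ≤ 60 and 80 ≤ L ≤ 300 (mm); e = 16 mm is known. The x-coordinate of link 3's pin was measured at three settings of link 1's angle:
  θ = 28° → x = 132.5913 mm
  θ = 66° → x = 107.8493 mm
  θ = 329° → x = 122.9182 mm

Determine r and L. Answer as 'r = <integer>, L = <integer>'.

constraint per measurement: (x − r cos θ)² + (r sin θ − e)² = L²
subtracting the θ₁ and θ₂ equations cancels the r² and L² terms:
r = (x₁² − x₂²) / (2[(x₁cos θ₁ + e sin θ₁) − (x₂cos θ₂ + e sin θ₂)]) = 45.0000 → r = 45
L² = (x₁ − r cos θ₁)² + (r sin θ₁ − e)² = 8649.0086 → L = 93.0000 → L = 93
check at θ₃=329°: x = 122.9182 (printed 122.9182) ✓

r = 45, L = 93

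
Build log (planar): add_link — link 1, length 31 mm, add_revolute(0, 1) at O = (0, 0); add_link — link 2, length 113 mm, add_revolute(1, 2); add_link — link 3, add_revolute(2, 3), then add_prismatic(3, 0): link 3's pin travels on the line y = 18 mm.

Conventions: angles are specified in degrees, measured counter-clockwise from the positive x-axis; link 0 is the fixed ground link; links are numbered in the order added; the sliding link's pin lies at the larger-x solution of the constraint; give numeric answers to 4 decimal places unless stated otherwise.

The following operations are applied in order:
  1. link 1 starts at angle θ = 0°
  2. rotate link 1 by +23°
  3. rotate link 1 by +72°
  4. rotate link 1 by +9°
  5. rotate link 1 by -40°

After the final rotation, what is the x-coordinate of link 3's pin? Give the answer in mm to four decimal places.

geometry: r = 31 mm, L = 113 mm, e = 18 mm; θ starts at 0°
rotate link 1 by +23°: θ ← 0° +23° = 23°
rotate link 1 by +72°: θ ← 23° +72° = 95°
rotate link 1 by +9°: θ ← 95° +9° = 104°
rotate link 1 by -40°: θ ← 104° -40° = 64°
crank pin P = (r cos θ, r sin θ) = (13.589506, 27.862615)
h = r sin θ − e = 27.862615 − 18 = 9.862615
x = r cos θ + √(L² − h²) = 13.589506 + 112.568774 = 126.158279

126.1583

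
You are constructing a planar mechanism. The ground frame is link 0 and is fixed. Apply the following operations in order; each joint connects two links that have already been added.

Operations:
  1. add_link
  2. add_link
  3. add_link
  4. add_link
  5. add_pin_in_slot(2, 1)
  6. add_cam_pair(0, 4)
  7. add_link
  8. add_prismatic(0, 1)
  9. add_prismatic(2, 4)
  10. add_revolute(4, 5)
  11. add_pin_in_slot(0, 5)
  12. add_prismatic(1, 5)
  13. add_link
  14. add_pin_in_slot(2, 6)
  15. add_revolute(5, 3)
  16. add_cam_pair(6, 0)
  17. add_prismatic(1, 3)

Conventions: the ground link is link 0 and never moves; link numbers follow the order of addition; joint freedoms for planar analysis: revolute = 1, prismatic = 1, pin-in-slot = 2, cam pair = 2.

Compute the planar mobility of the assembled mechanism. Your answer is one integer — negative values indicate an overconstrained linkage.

ground; <1,0,0>
#1 <2,0,0>
#2 <3,0,0>
#3 <4,0,0>
#4 <5,0,0>
PS:2↔1 J2 <5,0,1>
C:0↔4 J2 <5,0,2>
#5 <6,0,2>
P:0↔1 J1 <6,1,2>
P:2↔4 J1 <6,2,2>
R:4↔5 J1 <6,3,2>
PS:0↔5 J2 <6,3,3>
P:1↔5 J1 <6,4,3>
#6 <7,4,3>
PS:2↔6 J2 <7,4,4>
R:5↔3 J1 <7,5,4>
C:6↔0 J2 <7,5,5>
P:1↔3 J1 <7,6,5>
3×6 − 2×6 − 1×5 = 1

M = 1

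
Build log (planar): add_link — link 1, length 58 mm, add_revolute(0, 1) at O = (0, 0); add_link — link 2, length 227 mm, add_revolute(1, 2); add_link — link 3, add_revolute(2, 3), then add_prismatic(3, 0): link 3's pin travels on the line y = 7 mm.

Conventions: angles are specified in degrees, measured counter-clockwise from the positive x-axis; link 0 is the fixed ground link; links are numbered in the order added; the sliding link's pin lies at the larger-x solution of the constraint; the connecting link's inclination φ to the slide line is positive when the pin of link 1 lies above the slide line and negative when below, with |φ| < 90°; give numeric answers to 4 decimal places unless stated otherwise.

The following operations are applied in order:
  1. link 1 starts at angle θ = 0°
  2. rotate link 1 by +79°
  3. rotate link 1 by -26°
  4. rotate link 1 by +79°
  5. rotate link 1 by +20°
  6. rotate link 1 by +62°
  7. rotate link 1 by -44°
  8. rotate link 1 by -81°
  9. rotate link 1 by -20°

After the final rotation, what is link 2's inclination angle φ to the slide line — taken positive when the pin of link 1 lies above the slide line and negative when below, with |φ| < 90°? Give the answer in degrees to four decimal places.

geometry: r = 58 mm, L = 227 mm, e = 7 mm; θ starts at 0°
rotate link 1 by +79°: θ ← 0° +79° = 79°
rotate link 1 by -26°: θ ← 79° -26° = 53°
rotate link 1 by +79°: θ ← 53° +79° = 132°
rotate link 1 by +20°: θ ← 132° +20° = 152°
rotate link 1 by +62°: θ ← 152° +62° = 214°
rotate link 1 by -44°: θ ← 214° -44° = 170°
rotate link 1 by -81°: θ ← 170° -81° = 89°
rotate link 1 by -20°: θ ← 89° -20° = 69°
h = r sin θ − e = 54.147665 − 7 = 47.147665
sin φ = h / L = 47.147665 / 227 = 0.20769896
φ = arcsin(0.20769896) = 11.987540°

11.9875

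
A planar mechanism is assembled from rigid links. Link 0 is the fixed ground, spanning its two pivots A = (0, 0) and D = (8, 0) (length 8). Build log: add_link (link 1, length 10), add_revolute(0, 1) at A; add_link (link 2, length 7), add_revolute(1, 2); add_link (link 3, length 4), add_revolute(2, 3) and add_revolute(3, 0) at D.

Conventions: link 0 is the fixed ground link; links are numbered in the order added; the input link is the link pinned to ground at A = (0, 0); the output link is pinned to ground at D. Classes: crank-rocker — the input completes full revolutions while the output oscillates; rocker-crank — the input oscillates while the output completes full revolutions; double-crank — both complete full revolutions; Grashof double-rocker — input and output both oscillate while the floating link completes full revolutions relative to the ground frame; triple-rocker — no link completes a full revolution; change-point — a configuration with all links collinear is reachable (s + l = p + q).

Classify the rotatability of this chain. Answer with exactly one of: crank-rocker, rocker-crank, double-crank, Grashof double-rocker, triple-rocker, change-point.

lengths: ground=8, input=10, coupler=7, output=4
sorted: s=4 (shortest), l=10 (longest), p+q=15
s + l = 14 vs p + q = 15
s + l < p + q (Grashof) with shortest = output link → rocker-crank

rocker-crank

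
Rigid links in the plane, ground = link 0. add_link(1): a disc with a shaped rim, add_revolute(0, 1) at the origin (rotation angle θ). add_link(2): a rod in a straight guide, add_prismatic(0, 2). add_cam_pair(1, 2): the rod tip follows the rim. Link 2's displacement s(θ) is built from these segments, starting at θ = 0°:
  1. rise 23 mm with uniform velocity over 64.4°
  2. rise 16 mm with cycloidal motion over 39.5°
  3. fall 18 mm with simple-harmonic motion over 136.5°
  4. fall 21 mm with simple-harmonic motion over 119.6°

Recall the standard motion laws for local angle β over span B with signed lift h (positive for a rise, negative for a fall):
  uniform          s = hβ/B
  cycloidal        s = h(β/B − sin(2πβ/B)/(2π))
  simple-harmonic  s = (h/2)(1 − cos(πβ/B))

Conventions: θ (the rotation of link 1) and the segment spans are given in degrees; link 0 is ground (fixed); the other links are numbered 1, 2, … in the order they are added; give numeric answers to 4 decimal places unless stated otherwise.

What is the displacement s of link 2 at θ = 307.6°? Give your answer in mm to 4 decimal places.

segment 1 (0° to 64.4°, uniform, h = 23) is passed completely: s = 0.0000 + (23) = 23.0000
segment 2 (64.4° to 103.9°, cycloidal, h = 16) is passed completely: s = 23.0000 + (16) = 39.0000
segment 3 (103.9° to 240.4°, simple-harmonic, h = -18) is passed completely: s = 39.0000 + (-18) = 21.0000
θ = 307.6° falls in segment 4 (240.4° to 360°, simple-harmonic, h = -21): β = 307.6 − 240.4 = 67.2°, B = 119.6°; Δs = -21/2·(1 − cos(π·0.5619)) = -12.5282; s = 21.0000 − 12.5282 = 8.4718

8.4718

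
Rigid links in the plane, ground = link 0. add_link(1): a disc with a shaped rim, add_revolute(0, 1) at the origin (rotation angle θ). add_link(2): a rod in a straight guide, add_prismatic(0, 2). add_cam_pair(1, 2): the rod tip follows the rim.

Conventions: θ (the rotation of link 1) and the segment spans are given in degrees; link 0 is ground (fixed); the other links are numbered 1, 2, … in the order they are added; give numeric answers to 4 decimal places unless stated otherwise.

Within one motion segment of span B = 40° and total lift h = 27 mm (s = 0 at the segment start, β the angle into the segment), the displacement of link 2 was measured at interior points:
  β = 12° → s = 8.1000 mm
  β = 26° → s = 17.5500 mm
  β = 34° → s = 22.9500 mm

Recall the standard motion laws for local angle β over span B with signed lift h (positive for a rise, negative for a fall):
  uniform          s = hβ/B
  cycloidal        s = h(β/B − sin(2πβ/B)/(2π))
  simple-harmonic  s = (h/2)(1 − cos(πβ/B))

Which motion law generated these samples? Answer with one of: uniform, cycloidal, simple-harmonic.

candidates at β/B = r: uniform s = h·r (linear in β); cycloidal s = h·(r − sin(2πr)/(2π)); simple-harmonic s = (h/2)(1 − cos(πr))
β=12°: printed 8.1000 | uniform 8.1000, cycloidal 4.0131, simple-harmonic 5.5649
β=26°: printed 17.5500 | uniform 17.5500, cycloidal 21.0265, simple-harmonic 19.6289
β=34°: printed 22.9500 | uniform 22.9500, cycloidal 26.4265, simple-harmonic 25.5286
only one law matches every sample → uniform

uniform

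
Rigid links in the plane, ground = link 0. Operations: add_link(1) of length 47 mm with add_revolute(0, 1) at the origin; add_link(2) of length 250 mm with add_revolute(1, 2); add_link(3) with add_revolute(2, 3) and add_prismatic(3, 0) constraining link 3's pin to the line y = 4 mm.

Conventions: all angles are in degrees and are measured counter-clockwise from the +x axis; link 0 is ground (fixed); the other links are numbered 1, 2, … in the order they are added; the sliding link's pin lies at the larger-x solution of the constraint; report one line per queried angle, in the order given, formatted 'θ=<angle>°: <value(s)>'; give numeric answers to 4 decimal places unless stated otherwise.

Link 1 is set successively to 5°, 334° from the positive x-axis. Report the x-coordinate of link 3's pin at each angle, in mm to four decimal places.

geometry: r = 47 mm, L = 250 mm, e = 4 mm
θ=5°: crank pin P = (r cos θ, r sin θ) = (46.821151, 4.096320)
θ=5°: h = r sin θ − e = 4.096320 − 4 = 0.096320
θ=5°: x = r cos θ + √(L² − h²) = 46.821151 + 249.999981 = 296.821132
θ=334°: crank pin P = (r cos θ, r sin θ) = (42.243320, -20.603444)
θ=334°: h = r sin θ − e = -20.603444 − 4 = -24.603444
θ=334°: x = r cos θ + √(L² − h²) = 42.243320 + 248.786395 = 291.029716

θ=5°: 296.8211
θ=334°: 291.0297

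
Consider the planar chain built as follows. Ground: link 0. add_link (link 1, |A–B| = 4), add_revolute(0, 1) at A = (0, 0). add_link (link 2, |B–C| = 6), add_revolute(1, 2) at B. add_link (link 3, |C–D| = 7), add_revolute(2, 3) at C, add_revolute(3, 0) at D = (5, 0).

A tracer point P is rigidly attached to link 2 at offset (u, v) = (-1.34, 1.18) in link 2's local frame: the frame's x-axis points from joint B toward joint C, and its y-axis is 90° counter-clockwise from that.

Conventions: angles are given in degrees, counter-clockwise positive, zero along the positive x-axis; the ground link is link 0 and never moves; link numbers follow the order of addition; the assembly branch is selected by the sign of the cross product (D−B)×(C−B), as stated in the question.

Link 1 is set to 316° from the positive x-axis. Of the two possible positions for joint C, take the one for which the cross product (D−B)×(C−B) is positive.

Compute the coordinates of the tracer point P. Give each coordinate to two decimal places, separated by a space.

A=(0,0), D=(5.00,0)
B = A + 4.00·(cos316°, sin316°) = (2.8774, -2.7786)
|BD| = 3.4966
circle(B,6.00) ∩ circle(D,7.00): a=-0.1106, h=5.9990
  candidates: C₊=(-1.9569,0.7752) cross=20.976; C₋=(7.5774,-6.5082) cross=-20.976
  branch + wants cross > 0 → take C=(-1.9569,0.7752) (cross=20.976)
ex = (C−B)/|BC| = (-0.8057,0.5923); ey = (-0.5923,-0.8057)
P = B + -1.34·ex + 1.18·ey = (3.2581,-4.5231)

3.26 -4.52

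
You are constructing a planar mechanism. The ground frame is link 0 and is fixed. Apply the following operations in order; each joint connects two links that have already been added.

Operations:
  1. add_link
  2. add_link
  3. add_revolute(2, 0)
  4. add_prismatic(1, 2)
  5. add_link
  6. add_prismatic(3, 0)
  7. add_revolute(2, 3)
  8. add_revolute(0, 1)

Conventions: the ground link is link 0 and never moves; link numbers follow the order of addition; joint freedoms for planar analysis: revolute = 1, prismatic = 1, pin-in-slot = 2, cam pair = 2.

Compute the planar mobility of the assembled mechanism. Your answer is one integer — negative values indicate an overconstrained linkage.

(L,J1,J2)=(1,0,0); link0 fixed
link1: (2,0,0)
link2: (3,0,0)
R 2-0 [J1]: (3,1,0)
P 1-2 [J1]: (3,2,0)
link3: (4,2,0)
P 3-0 [J1]: (4,3,0)
R 2-3 [J1]: (4,4,0)
R 0-1 [J1]: (4,5,0)
Grübler: 3·3 − 2·5 − 0 = -1

M = -1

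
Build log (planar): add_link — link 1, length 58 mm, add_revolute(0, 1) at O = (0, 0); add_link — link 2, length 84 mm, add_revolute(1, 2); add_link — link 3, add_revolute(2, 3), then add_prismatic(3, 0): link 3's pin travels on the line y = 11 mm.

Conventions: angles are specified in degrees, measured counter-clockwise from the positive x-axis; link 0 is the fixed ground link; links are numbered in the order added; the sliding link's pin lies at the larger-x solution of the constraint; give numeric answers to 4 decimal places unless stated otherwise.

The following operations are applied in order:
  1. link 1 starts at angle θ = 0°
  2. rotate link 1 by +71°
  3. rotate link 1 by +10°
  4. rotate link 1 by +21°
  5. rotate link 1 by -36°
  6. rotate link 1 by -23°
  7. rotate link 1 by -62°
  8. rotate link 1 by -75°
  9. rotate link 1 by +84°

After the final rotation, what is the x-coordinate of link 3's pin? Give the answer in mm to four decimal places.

geometry: r = 58 mm, L = 84 mm, e = 11 mm; θ starts at 0°
rotate link 1 by +71°: θ ← 0° +71° = 71°
rotate link 1 by +10°: θ ← 71° +10° = 81°
rotate link 1 by +21°: θ ← 81° +21° = 102°
rotate link 1 by -36°: θ ← 102° -36° = 66°
rotate link 1 by -23°: θ ← 66° -23° = 43°
rotate link 1 by -62°: θ ← 43° -62° = -19°
rotate link 1 by -75°: θ ← -19° -75° = -94°
rotate link 1 by +84°: θ ← -94° +84° = -10°
crank pin P = (r cos θ, r sin θ) = (57.118850, -10.071594)
h = r sin θ − e = -10.071594 − 11 = -21.071594
x = r cos θ + √(L² − h²) = 57.118850 + 81.314131 = 138.432981

138.4330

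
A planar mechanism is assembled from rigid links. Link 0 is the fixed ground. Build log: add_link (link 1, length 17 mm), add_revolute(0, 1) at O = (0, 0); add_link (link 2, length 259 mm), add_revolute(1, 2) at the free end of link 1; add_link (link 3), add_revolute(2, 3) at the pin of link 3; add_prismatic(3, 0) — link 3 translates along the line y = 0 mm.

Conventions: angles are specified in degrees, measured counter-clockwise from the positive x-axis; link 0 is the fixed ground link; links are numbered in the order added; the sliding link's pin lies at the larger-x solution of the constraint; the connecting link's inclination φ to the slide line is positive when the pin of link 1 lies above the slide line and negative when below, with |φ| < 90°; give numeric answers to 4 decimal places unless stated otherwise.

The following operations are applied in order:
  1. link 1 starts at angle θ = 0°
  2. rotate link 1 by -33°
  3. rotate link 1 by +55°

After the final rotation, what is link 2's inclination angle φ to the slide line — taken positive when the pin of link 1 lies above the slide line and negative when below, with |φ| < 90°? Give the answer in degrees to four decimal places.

geometry: r = 17 mm, L = 259 mm, e = 0 mm; θ starts at 0°
rotate link 1 by -33°: θ ← 0° -33° = -33°
rotate link 1 by +55°: θ ← -33° +55° = 22°
h = r sin θ − e = 6.368312 − 0 = 6.368312
sin φ = h / L = 6.368312 / 259 = 0.02458808
φ = arcsin(0.02458808) = 1.408935°

1.4089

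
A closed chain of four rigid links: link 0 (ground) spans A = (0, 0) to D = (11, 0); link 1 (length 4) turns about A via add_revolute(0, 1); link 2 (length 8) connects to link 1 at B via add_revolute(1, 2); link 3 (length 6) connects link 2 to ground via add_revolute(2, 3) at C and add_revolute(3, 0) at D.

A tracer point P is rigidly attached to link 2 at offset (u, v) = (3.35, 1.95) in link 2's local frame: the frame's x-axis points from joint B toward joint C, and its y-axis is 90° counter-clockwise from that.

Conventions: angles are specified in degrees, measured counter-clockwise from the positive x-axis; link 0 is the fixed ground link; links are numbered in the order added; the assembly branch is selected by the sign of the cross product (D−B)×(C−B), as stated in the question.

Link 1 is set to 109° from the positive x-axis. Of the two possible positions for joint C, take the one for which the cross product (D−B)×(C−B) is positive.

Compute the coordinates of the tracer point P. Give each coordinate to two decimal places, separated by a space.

A=(0,0), D=(11.00,0)
B = A + 4.00·(cos109°, sin109°) = (-1.3023, 3.7821)
|BD| = 12.8705
circle(B,8.00) ∩ circle(D,6.00): a=7.5230, h=2.7211
  candidates: C₊=(6.6882,4.1723) cross=35.022; C₋=(5.0890,-1.0296) cross=-35.022
  branch + wants cross > 0 → take C=(6.6882,4.1723) (cross=35.022)
ex = (C−B)/|BC| = (0.9988,0.0488); ey = (-0.0488,0.9988)
P = B + 3.35·ex + 1.95·ey = (1.9486,5.8932)

1.95 5.89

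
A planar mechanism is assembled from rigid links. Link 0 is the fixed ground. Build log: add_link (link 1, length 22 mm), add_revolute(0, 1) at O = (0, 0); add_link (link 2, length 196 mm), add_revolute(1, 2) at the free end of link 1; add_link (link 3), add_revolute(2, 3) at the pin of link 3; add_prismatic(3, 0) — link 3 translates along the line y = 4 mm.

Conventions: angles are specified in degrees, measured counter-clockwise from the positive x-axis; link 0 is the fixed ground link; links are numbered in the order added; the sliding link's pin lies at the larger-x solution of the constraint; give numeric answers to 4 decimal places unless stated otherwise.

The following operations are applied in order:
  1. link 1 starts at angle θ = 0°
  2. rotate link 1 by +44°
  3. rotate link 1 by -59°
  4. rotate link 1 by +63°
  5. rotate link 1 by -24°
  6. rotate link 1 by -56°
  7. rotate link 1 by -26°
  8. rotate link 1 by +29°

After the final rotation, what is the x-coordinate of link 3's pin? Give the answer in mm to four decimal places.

geometry: r = 22 mm, L = 196 mm, e = 4 mm; θ starts at 0°
rotate link 1 by +44°: θ ← 0° +44° = 44°
rotate link 1 by -59°: θ ← 44° -59° = -15°
rotate link 1 by +63°: θ ← -15° +63° = 48°
rotate link 1 by -24°: θ ← 48° -24° = 24°
rotate link 1 by -56°: θ ← 24° -56° = -32°
rotate link 1 by -26°: θ ← -32° -26° = -58°
rotate link 1 by +29°: θ ← -58° +29° = -29°
crank pin P = (r cos θ, r sin θ) = (19.241634, -10.665812)
h = r sin θ − e = -10.665812 − 4 = -14.665812
x = r cos θ + √(L² − h²) = 19.241634 + 195.450541 = 214.692175

214.6922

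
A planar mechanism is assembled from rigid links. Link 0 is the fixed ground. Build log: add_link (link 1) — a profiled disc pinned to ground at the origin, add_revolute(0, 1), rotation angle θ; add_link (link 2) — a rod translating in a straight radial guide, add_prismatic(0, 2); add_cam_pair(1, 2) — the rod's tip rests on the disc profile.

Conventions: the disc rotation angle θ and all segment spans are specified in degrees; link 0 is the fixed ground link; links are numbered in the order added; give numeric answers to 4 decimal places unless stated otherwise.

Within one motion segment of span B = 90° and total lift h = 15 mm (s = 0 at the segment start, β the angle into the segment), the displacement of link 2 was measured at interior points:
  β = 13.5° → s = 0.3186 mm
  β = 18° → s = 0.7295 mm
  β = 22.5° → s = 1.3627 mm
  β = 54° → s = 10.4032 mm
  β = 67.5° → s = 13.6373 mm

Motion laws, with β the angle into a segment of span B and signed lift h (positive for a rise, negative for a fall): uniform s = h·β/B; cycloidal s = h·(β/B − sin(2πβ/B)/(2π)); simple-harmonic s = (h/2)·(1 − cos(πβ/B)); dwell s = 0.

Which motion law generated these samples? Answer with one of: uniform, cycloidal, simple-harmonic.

candidates at β/B = r: uniform s = h·r (linear in β); cycloidal s = h·(r − sin(2πr)/(2π)); simple-harmonic s = (h/2)(1 − cos(πr))
β=13.5°: printed 0.3186 | uniform 2.2500, cycloidal 0.3186, simple-harmonic 0.8175
β=18°: printed 0.7295 | uniform 3.0000, cycloidal 0.7295, simple-harmonic 1.4324
β=22.5°: printed 1.3627 | uniform 3.7500, cycloidal 1.3627, simple-harmonic 2.1967
β=54°: printed 10.4032 | uniform 9.0000, cycloidal 10.4032, simple-harmonic 9.8176
β=67.5°: printed 13.6373 | uniform 11.2500, cycloidal 13.6373, simple-harmonic 12.8033
only one law matches every sample → cycloidal

cycloidal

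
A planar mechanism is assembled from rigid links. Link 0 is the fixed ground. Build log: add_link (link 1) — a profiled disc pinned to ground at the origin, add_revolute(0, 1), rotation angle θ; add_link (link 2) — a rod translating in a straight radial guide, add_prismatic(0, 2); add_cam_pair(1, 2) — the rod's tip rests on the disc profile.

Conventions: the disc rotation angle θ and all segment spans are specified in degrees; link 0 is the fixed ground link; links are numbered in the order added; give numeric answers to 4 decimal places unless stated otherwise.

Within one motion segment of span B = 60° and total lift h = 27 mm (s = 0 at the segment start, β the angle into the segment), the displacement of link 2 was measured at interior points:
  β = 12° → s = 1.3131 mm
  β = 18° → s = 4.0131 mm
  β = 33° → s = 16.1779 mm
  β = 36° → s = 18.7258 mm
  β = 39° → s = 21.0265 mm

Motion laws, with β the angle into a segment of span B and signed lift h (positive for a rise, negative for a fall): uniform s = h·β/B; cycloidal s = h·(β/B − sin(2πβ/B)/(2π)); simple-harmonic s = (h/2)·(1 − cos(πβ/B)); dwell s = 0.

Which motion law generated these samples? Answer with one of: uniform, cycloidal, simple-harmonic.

candidates at β/B = r: uniform s = h·r (linear in β); cycloidal s = h·(r − sin(2πr)/(2π)); simple-harmonic s = (h/2)(1 − cos(πr))
β=12°: printed 1.3131 | uniform 5.4000, cycloidal 1.3131, simple-harmonic 2.5783
β=18°: printed 4.0131 | uniform 8.1000, cycloidal 4.0131, simple-harmonic 5.5649
β=33°: printed 16.1779 | uniform 14.8500, cycloidal 16.1779, simple-harmonic 15.6119
β=36°: printed 18.7258 | uniform 16.2000, cycloidal 18.7258, simple-harmonic 17.6717
β=39°: printed 21.0265 | uniform 17.5500, cycloidal 21.0265, simple-harmonic 19.6289
only one law matches every sample → cycloidal

cycloidal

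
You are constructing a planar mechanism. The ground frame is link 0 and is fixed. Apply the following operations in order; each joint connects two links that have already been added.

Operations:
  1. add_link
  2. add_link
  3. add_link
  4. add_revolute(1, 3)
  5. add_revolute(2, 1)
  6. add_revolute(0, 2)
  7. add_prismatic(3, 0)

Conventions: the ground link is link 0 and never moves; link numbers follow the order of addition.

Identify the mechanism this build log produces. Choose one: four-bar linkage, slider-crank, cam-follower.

links: 4 (incl. ground); joints: 3 revolute, 1 prismatic, 0 higher (cam) pair, forming one closed loop
4 links, 3 revolutes + 1 prismatic in one loop → slider-crank

slider-crank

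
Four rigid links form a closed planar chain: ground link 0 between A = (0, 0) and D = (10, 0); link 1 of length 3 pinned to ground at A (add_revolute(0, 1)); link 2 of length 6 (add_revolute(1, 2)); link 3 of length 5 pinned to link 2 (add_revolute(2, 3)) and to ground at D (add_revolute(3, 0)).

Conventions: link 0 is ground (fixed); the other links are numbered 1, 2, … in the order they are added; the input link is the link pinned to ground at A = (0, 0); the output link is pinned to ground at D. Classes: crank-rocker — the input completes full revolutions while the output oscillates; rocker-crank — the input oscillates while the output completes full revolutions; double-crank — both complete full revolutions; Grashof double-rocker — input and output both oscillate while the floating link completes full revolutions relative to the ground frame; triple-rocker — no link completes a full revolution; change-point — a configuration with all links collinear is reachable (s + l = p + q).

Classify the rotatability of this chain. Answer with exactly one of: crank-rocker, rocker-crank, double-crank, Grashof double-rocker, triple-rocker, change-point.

lengths: ground=10, input=3, coupler=6, output=5
sorted: s=3 (shortest), l=10 (longest), p+q=11
s + l = 13 vs p + q = 11
s + l > p + q → non-Grashof → no link fully rotates → triple-rocker

triple-rocker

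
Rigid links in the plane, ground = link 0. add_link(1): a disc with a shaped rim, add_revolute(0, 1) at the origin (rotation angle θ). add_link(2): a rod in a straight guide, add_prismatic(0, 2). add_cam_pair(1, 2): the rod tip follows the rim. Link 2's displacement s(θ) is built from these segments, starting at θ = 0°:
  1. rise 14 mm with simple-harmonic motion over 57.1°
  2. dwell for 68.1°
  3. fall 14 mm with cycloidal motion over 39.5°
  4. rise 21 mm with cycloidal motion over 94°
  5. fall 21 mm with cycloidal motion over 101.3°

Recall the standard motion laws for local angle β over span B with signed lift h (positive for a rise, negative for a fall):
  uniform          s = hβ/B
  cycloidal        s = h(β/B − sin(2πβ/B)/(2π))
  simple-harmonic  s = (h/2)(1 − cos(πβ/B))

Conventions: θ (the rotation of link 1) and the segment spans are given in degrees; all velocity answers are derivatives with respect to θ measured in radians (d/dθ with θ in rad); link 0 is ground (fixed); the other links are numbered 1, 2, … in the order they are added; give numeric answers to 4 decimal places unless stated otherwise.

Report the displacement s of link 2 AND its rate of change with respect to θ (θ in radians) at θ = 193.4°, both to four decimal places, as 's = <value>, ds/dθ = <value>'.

segment 1 (0° to 57.1°, simple-harmonic, h = 14) is passed completely: s = 0.0000 + (14) = 14.0000
segment 2 (57.1° to 125.2°, dwell): s unchanged at 14.0000
segment 3 (125.2° to 164.7°, cycloidal, h = -14) is passed completely: s = 14.0000 + (-14) = 0.0000
θ = 193.4° falls in segment 4 (164.7° to 258.7°, cycloidal, h = 21): β = 193.4 − 164.7 = 28.7°, B = 94°; Δs = 21·(0.3053 − sin(2π·0.3053)/(2π)) = 3.2693; s = 0.0000 + 3.2693 = 3.2693
velocity in seg [164.7°–258.7°] (cycloidal), θ in radians: β = 28.7° = 0.5009 rad, B = 94° = 1.6406 rad; ds/dθ = (h/B)(1 − cos(2πβ/B)) = (21/1.6406)(1 − cos(2π·0.3053)) = 17.160149 mm/rad

s = 3.2693, ds/dθ = 17.1601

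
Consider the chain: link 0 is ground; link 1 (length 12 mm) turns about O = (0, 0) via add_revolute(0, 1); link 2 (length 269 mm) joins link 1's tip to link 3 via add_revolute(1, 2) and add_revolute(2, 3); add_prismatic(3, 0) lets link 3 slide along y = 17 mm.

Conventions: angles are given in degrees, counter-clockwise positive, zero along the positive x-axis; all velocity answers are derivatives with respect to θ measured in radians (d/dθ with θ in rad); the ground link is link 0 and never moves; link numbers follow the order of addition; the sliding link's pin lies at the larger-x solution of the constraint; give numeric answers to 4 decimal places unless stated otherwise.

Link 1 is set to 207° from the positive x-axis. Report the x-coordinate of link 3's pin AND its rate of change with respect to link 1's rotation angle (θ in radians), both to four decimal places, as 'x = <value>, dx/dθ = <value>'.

geometry: r = 12 mm, L = 269 mm, e = 17 mm
crank pin P = (r cos θ, r sin θ) = (-10.692078, -5.447886)
h = r sin θ − e = -5.447886 − 17 = -22.447886
x = r cos θ + √(L² − h²) = -10.692078 + 268.061732 = 257.369654
dx/dθ = −r sin θ − h·r cos θ/√(L² − h²) (θ in radians; h = -22.447886) = 4.552516

x = 257.3697, dx/dθ = 4.5525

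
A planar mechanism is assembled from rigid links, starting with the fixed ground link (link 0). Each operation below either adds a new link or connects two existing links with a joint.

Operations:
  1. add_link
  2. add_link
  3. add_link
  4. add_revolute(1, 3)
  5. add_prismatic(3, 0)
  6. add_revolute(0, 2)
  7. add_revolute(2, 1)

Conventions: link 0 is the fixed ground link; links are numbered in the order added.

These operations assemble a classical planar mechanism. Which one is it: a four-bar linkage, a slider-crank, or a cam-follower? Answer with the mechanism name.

links: 4 (incl. ground); joints: 3 revolute, 1 prismatic, 0 higher (cam) pair, forming one closed loop
4 links, 3 revolutes + 1 prismatic in one loop → slider-crank

slider-crank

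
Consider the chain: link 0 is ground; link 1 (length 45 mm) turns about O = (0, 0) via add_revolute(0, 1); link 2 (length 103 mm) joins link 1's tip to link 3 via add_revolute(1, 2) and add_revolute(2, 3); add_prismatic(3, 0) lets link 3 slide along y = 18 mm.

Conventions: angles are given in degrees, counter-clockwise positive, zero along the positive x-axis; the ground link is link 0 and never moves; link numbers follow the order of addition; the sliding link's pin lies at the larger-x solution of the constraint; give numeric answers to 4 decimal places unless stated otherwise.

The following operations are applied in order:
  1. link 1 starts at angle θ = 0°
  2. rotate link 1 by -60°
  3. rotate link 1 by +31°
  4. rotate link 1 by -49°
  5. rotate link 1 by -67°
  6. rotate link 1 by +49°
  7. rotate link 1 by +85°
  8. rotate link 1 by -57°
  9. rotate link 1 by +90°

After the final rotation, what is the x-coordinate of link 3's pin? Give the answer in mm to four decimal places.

geometry: r = 45 mm, L = 103 mm, e = 18 mm; θ starts at 0°
rotate link 1 by -60°: θ ← 0° -60° = -60°
rotate link 1 by +31°: θ ← -60° +31° = -29°
rotate link 1 by -49°: θ ← -29° -49° = -78°
rotate link 1 by -67°: θ ← -78° -67° = -145°
rotate link 1 by +49°: θ ← -145° +49° = -96°
rotate link 1 by +85°: θ ← -96° +85° = -11°
rotate link 1 by -57°: θ ← -11° -57° = -68°
rotate link 1 by +90°: θ ← -68° +90° = 22°
crank pin P = (r cos θ, r sin θ) = (41.723273, 16.857297)
h = r sin θ − e = 16.857297 − 18 = -1.142703
x = r cos θ + √(L² − h²) = 41.723273 + 102.993661 = 144.716935

144.7169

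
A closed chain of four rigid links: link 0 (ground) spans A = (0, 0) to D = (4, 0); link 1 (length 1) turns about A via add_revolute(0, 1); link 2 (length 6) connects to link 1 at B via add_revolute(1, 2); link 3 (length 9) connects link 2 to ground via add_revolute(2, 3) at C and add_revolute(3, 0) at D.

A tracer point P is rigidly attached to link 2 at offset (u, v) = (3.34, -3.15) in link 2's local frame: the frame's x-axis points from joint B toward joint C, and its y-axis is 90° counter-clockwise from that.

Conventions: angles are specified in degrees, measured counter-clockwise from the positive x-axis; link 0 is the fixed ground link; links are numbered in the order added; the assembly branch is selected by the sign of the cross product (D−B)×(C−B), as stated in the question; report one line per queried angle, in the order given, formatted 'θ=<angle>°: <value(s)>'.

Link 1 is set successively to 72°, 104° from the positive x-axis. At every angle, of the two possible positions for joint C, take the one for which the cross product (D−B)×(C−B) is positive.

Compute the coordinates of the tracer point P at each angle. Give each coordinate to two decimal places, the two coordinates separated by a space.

A=(0,0), D=(4.00,0)
θ=72°: B = A + 1.00·(cos72°, sin72°) = (0.3090, 0.9511)
θ=72°: |BD| = 3.8115
θ=72°: circle(B,6.00) ∩ circle(D,9.00): a=-3.9973, h=4.4745
θ=72°:   candidates: C₊=(-2.4454,6.2815) cross=17.055; C₋=(-4.6784,-2.3845) cross=-17.055
θ=72°:   branch + wants cross > 0 → take C=(-2.4454,6.2815) (cross=17.055)
θ=72°: ex = (C−B)/|BC| = (-0.4591,0.8884); ey = (-0.8884,-0.4591)
θ=72°: P = B + 3.34·ex + -3.15·ey = (1.5742,5.3644)
θ=104°: B = A + 1.00·(cos104°, sin104°) = (-0.2419, 0.9703)
θ=104°: |BD| = 4.3515
θ=104°: circle(B,6.00) ∩ circle(D,9.00): a=-2.9949, h=5.1991
θ=104°:   candidates: C₊=(-2.0021,6.7063) cross=22.624; C₋=(-4.3207,-3.4301) cross=-22.624
θ=104°:   branch + wants cross > 0 → take C=(-2.0021,6.7063) (cross=22.624)
θ=104°: ex = (C−B)/|BC| = (-0.2934,0.9560); ey = (-0.9560,-0.2934)
θ=104°: P = B + 3.34·ex + -3.15·ey = (1.7896,5.0874)

θ=72°: 1.57 5.36
θ=104°: 1.79 5.09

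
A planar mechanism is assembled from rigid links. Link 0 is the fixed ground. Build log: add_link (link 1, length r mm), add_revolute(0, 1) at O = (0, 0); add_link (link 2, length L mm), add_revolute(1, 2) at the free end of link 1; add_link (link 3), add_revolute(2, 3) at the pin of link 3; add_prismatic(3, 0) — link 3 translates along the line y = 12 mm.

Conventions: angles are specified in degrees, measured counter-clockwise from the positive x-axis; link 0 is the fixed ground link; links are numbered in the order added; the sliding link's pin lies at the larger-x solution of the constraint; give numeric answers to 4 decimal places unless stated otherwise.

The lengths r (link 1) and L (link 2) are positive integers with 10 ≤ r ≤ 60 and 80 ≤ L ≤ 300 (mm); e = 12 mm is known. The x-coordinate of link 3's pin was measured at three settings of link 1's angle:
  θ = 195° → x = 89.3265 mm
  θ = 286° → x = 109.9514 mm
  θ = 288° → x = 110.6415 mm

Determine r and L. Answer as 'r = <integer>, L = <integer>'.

constraint per measurement: (x − r cos θ)² + (r sin θ − e)² = L²
subtracting the θ₁ and θ₂ equations cancels the r² and L² terms:
r = (x₁² − x₂²) / (2[(x₁cos θ₁ + e sin θ₁) − (x₂cos θ₂ + e sin θ₂)]) = 19.0000 → r = 19
L² = (x₁ − r cos θ₁)² + (r sin θ₁ − e)² = 11880.9905 → L = 109.0000 → L = 109
check at θ₃=288°: x = 110.6415 (printed 110.6415) ✓

r = 19, L = 109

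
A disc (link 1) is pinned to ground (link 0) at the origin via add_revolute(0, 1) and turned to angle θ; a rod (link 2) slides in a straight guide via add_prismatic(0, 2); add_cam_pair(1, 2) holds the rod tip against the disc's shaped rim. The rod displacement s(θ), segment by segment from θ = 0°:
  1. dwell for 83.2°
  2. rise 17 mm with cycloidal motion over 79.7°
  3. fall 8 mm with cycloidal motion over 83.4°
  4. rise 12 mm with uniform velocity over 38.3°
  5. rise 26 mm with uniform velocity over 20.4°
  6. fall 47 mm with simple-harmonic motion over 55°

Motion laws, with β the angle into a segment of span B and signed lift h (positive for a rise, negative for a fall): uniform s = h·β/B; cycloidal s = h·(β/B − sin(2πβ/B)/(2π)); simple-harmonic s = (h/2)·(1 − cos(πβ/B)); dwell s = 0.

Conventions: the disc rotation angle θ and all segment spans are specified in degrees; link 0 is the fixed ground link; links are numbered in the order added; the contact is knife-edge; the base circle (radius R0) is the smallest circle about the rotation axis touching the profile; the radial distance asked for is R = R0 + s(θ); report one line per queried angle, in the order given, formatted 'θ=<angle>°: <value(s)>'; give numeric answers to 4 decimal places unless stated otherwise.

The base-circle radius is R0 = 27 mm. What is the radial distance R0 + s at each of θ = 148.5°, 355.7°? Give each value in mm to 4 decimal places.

segment 1 (0° to 83.2°, dwell): s unchanged at 0.0000
θ = 148.5° falls in segment 2 (83.2° to 162.9°, cycloidal, h = 17): β = 148.5 − 83.2 = 65.3°, B = 79.7°; Δs = 17·(0.8193 − sin(2π·0.8193)/(2π)) = 16.3815; s = 0.0000 + 16.3815 = 16.3815
segment 2 (83.2° to 162.9°, cycloidal, h = 17) is passed completely: s = 0.0000 + (17) = 17.0000
segment 3 (162.9° to 246.3°, cycloidal, h = -8) is passed completely: s = 17.0000 + (-8) = 9.0000
segment 4 (246.3° to 284.6°, uniform, h = 12) is passed completely: s = 9.0000 + (12) = 21.0000
segment 5 (284.6° to 305°, uniform, h = 26) is passed completely: s = 21.0000 + (26) = 47.0000
θ = 355.7° falls in segment 6 (305° to 360°, simple-harmonic, h = -47): β = 355.7 − 305 = 50.7°, B = 55°; Δs = -47/2·(1 − cos(π·0.9218)) = -46.2947; s = 47.0000 − 46.2947 = 0.7053
θ=148.5°: R = R0 + s = 27 + 16.3815 = 43.3815
θ=355.7°: R = R0 + s = 27 + 0.7053 = 27.7053

θ=148.5°: 43.3815
θ=355.7°: 27.7053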